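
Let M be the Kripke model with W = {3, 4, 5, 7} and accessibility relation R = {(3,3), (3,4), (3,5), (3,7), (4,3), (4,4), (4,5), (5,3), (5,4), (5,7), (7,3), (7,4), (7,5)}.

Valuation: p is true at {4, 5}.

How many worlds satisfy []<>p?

3: successors {3, 4, 5, 7}; <>p there: 3:T, 4:T, 5:T, 7:T. ✓
4: successors {3, 4, 5}; <>p there: 3:T, 4:T, 5:T. ✓
5: successors {3, 4, 7}; <>p there: 3:T, 4:T, 7:T. ✓
7: successors {3, 4, 5}; <>p there: 3:T, 4:T, 5:T. ✓
Satisfying worlds: {3, 4, 5, 7}.

4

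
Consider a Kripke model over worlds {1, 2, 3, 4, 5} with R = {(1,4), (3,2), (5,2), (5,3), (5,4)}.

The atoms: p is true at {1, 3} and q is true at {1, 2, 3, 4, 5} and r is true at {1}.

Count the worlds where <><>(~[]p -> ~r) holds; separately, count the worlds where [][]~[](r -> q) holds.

1 and 4

For <><>(~[]p -> ~r):
1: successors {4}; <>(~[]p -> ~r) there: 4:F. ✗
2: no successors, so <><>(~[]p -> ~r) fails. ✗
3: successors {2}; <>(~[]p -> ~r) there: 2:F. ✗
4: no successors, so <><>(~[]p -> ~r) fails. ✗
5: successors {2, 3, 4}; <>(~[]p -> ~r) there: 2:F, 3:T, 4:F. ✓
— 1 world.
For [][]~[](r -> q):
1: successors {4}; []~[](r -> q) there: 4:T. ✓
2: no successors, so [][]~[](r -> q) holds vacuously. ✓
3: successors {2}; []~[](r -> q) there: 2:T. ✓
4: no successors, so [][]~[](r -> q) holds vacuously. ✓
5: successors {2, 3, 4}; []~[](r -> q) there: 2:T, 3:F, 4:T. ✗
— 4 worlds.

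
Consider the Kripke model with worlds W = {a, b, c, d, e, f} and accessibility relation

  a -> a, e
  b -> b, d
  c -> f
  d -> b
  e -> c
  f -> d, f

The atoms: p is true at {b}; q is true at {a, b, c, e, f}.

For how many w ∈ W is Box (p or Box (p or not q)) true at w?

2

a: successors {a, e}; p or Box (p or not q) there: a:F, e:F. ✗
b: successors {b, d}; p or Box (p or not q) there: b:T, d:T. ✓
c: successors {f}; p or Box (p or not q) there: f:F. ✗
d: successors {b}; p or Box (p or not q) there: b:T. ✓
e: successors {c}; p or Box (p or not q) there: c:F. ✗
f: successors {d, f}; p or Box (p or not q) there: d:T, f:F. ✗
Satisfying worlds: {b, d}.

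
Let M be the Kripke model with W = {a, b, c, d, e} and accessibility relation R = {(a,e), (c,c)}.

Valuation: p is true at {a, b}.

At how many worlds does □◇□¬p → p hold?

2

a: □◇□¬p is F, p is T. ✓
b: □◇□¬p is T, p is T. ✓
c: □◇□¬p is T, p is F. ✗
d: □◇□¬p is T, p is F. ✗
e: □◇□¬p is T, p is F. ✗
Satisfying worlds: {a, b}.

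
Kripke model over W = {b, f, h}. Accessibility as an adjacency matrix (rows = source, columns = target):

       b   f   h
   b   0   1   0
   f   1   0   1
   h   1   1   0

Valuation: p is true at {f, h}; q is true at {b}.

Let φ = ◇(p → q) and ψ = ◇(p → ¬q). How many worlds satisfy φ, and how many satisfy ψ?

2 and 3

For ◇(p → q):
b: successors {f}; p → q there: f:F. ✗
f: successors {b, h}; p → q there: b:T, h:F. ✓
h: successors {b, f}; p → q there: b:T, f:F. ✓
— 2 worlds.
For ◇(p → ¬q):
b: successors {f}; p → ¬q there: f:T. ✓
f: successors {b, h}; p → ¬q there: b:T, h:T. ✓
h: successors {b, f}; p → ¬q there: b:T, f:T. ✓
— 3 worlds.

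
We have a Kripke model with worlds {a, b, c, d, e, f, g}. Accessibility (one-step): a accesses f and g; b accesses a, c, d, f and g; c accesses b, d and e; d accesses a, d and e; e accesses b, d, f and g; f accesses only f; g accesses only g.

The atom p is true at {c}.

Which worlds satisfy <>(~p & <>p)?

{c, e}

a: successors {f, g}; ~p & <>p there: f:F, g:F. ✗
b: successors {a, c, d, f, g}; ~p & <>p there: a:F, c:F, d:F, f:F, g:F. ✗
c: successors {b, d, e}; ~p & <>p there: b:T, d:F, e:F. ✓
d: successors {a, d, e}; ~p & <>p there: a:F, d:F, e:F. ✗
e: successors {b, d, f, g}; ~p & <>p there: b:T, d:F, f:F, g:F. ✓
f: successors {f}; ~p & <>p there: f:F. ✗
g: successors {g}; ~p & <>p there: g:F. ✗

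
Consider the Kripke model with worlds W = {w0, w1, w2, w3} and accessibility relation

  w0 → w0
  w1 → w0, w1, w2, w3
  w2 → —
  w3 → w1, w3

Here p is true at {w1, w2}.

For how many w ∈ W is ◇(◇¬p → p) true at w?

2

w0: successors {w0}; ◇¬p → p there: w0:F. ✗
w1: successors {w0, w1, w2, w3}; ◇¬p → p there: w0:F, w1:T, w2:T, w3:F. ✓
w2: no successors, so ◇(◇¬p → p) fails. ✗
w3: successors {w1, w3}; ◇¬p → p there: w1:T, w3:F. ✓
Satisfying worlds: {w1, w3}.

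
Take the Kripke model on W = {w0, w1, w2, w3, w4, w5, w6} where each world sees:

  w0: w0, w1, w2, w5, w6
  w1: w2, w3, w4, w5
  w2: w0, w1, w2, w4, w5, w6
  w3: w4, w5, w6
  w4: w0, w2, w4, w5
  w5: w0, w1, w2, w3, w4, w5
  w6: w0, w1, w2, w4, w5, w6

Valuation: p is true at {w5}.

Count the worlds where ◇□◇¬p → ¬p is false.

1

w0: ◇□◇¬p is T, ¬p is T. ✓
w1: ◇□◇¬p is T, ¬p is T. ✓
w2: ◇□◇¬p is T, ¬p is T. ✓
w3: ◇□◇¬p is T, ¬p is T. ✓
w4: ◇□◇¬p is T, ¬p is T. ✓
w5: ◇□◇¬p is T, ¬p is F. ✗
w6: ◇□◇¬p is T, ¬p is T. ✓
Satisfying worlds: {w0, w1, w2, w3, w4, w6}.
So ◇□◇¬p → ¬p fails at the other 1 world.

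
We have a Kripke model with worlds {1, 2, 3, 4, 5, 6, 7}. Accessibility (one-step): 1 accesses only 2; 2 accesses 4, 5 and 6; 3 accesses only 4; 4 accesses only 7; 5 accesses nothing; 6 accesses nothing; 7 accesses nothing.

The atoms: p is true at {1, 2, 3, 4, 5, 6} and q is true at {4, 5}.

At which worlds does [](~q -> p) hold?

1: successors {2}; ~q -> p there: 2:T. ✓
2: successors {4, 5, 6}; ~q -> p there: 4:T, 5:T, 6:T. ✓
3: successors {4}; ~q -> p there: 4:T. ✓
4: successors {7}; ~q -> p there: 7:F. ✗
5: no successors, so [](~q -> p) holds vacuously. ✓
6: no successors, so [](~q -> p) holds vacuously. ✓
7: no successors, so [](~q -> p) holds vacuously. ✓

{1, 2, 3, 5, 6, 7}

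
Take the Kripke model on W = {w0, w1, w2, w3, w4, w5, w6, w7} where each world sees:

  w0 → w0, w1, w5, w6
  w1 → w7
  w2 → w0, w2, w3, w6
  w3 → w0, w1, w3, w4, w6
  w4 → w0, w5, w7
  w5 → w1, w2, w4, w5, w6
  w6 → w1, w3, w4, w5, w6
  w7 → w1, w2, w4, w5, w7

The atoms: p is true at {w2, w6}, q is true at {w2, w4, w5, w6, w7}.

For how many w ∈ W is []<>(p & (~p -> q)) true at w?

3

w0: successors {w0, w1, w5, w6}; <>(p & (~p -> q)) there: w0:T, w1:F, w5:T, w6:T. ✗
w1: successors {w7}; <>(p & (~p -> q)) there: w7:T. ✓
w2: successors {w0, w2, w3, w6}; <>(p & (~p -> q)) there: w0:T, w2:T, w3:T, w6:T. ✓
w3: successors {w0, w1, w3, w4, w6}; <>(p & (~p -> q)) there: w0:T, w1:F, w3:T, w4:F, w6:T. ✗
w4: successors {w0, w5, w7}; <>(p & (~p -> q)) there: w0:T, w5:T, w7:T. ✓
w5: successors {w1, w2, w4, w5, w6}; <>(p & (~p -> q)) there: w1:F, w2:T, w4:F, w5:T, w6:T. ✗
w6: successors {w1, w3, w4, w5, w6}; <>(p & (~p -> q)) there: w1:F, w3:T, w4:F, w5:T, w6:T. ✗
w7: successors {w1, w2, w4, w5, w7}; <>(p & (~p -> q)) there: w1:F, w2:T, w4:F, w5:T, w7:T. ✗
Satisfying worlds: {w1, w2, w4}.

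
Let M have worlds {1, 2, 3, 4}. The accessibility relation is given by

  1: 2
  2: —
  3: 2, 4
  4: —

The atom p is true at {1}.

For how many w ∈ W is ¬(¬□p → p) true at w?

1

1: ¬□p → p is T. ✗
2: ¬□p → p is T. ✗
3: ¬□p → p is F. ✓
4: ¬□p → p is T. ✗
Satisfying worlds: {3}.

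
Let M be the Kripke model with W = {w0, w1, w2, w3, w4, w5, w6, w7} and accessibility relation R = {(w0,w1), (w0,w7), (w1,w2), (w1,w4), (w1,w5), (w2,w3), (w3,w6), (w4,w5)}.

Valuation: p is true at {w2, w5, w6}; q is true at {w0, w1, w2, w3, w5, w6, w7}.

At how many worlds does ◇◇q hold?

w0: successors {w1, w7}; ◇q there: w1:T, w7:F. ✓
w1: successors {w2, w4, w5}; ◇q there: w2:T, w4:T, w5:F. ✓
w2: successors {w3}; ◇q there: w3:T. ✓
w3: successors {w6}; ◇q there: w6:F. ✗
w4: successors {w5}; ◇q there: w5:F. ✗
w5: no successors, so ◇◇q fails. ✗
w6: no successors, so ◇◇q fails. ✗
w7: no successors, so ◇◇q fails. ✗
Satisfying worlds: {w0, w1, w2}.

3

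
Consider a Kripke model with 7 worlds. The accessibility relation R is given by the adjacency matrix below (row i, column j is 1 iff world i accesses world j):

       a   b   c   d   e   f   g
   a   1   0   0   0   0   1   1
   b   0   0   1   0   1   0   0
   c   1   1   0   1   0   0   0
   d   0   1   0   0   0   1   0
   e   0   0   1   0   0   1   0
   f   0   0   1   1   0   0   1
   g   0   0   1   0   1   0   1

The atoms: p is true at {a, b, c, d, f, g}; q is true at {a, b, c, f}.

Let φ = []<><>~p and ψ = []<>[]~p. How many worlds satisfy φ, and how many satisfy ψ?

3 and 0

For []<><>~p:
a: successors {a, f, g}; <><>~p there: a:T, f:T, g:T. ✓
b: successors {c, e}; <><>~p there: c:T, e:F. ✗
c: successors {a, b, d}; <><>~p there: a:T, b:F, d:T. ✗
d: successors {b, f}; <><>~p there: b:F, f:T. ✗
e: successors {c, f}; <><>~p there: c:T, f:T. ✓
f: successors {c, d, g}; <><>~p there: c:T, d:T, g:T. ✓
g: successors {c, e, g}; <><>~p there: c:T, e:F, g:T. ✗
— 3 worlds.
For []<>[]~p:
a: successors {a, f, g}; <>[]~p there: a:F, f:F, g:F. ✗
b: successors {c, e}; <>[]~p there: c:F, e:F. ✗
c: successors {a, b, d}; <>[]~p there: a:F, b:F, d:F. ✗
d: successors {b, f}; <>[]~p there: b:F, f:F. ✗
e: successors {c, f}; <>[]~p there: c:F, f:F. ✗
f: successors {c, d, g}; <>[]~p there: c:F, d:F, g:F. ✗
g: successors {c, e, g}; <>[]~p there: c:F, e:F, g:F. ✗
— 0 worlds.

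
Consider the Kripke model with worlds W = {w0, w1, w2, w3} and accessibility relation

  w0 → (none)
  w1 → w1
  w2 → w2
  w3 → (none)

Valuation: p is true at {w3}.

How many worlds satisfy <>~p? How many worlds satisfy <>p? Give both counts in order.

For <>~p:
w0: no successors, so <>~p fails. ✗
w1: successors {w1}; ~p there: w1:T. ✓
w2: successors {w2}; ~p there: w2:T. ✓
w3: no successors, so <>~p fails. ✗
— 2 worlds.
For <>p:
w0: no successors, so <>p fails. ✗
w1: successors {w1}; p there: w1:F. ✗
w2: successors {w2}; p there: w2:F. ✗
w3: no successors, so <>p fails. ✗
— 0 worlds.

2 and 0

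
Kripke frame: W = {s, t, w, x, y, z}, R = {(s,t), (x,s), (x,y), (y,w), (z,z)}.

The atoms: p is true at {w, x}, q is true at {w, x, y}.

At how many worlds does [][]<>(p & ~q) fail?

s: successors {t}; []<>(p & ~q) there: t:T. ✓
t: no successors, so [][]<>(p & ~q) holds vacuously. ✓
w: no successors, so [][]<>(p & ~q) holds vacuously. ✓
x: successors {s, y}; []<>(p & ~q) there: s:F, y:F. ✗
y: successors {w}; []<>(p & ~q) there: w:T. ✓
z: successors {z}; []<>(p & ~q) there: z:F. ✗
Satisfying worlds: {s, t, w, y}.
So [][]<>(p & ~q) fails at the other 2 worlds.

2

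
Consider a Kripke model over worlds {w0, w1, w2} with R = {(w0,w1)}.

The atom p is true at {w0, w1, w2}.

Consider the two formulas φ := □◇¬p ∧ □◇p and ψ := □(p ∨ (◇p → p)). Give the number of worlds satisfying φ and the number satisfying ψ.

2 and 3

For □◇¬p ∧ □◇p:
w0: □◇¬p is F, □◇p is F. ✗
w1: □◇¬p is T, □◇p is T. ✓
w2: □◇¬p is T, □◇p is T. ✓
— 2 worlds.
For □(p ∨ (◇p → p)):
w0: successors {w1}; p ∨ (◇p → p) there: w1:T. ✓
w1: no successors, so □(p ∨ (◇p → p)) holds vacuously. ✓
w2: no successors, so □(p ∨ (◇p → p)) holds vacuously. ✓
— 3 worlds.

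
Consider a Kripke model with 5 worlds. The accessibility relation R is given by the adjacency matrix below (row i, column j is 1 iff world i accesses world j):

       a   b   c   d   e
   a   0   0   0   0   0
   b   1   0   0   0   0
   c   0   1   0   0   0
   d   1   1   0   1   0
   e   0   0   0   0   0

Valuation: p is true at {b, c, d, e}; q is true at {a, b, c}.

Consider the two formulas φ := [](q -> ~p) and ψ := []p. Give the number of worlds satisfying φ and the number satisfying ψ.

For [](q -> ~p):
a: no successors, so [](q -> ~p) holds vacuously. ✓
b: successors {a}; q -> ~p there: a:T. ✓
c: successors {b}; q -> ~p there: b:F. ✗
d: successors {a, b, d}; q -> ~p there: a:T, b:F, d:T. ✗
e: no successors, so [](q -> ~p) holds vacuously. ✓
— 3 worlds.
For []p:
a: no successors, so []p holds vacuously. ✓
b: successors {a}; p there: a:F. ✗
c: successors {b}; p there: b:T. ✓
d: successors {a, b, d}; p there: a:F, b:T, d:T. ✗
e: no successors, so []p holds vacuously. ✓
— 3 worlds.

3 and 3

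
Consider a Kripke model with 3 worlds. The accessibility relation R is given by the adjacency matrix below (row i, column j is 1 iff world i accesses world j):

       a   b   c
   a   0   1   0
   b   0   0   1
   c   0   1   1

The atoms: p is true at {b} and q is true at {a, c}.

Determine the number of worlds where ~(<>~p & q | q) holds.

a: <>~p & q | q is T. ✗
b: <>~p & q | q is F. ✓
c: <>~p & q | q is T. ✗
Satisfying worlds: {b}.

1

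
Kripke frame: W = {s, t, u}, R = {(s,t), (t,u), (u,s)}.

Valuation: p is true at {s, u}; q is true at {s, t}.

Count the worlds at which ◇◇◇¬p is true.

1

s: successors {t}; ◇◇¬p there: t:F. ✗
t: successors {u}; ◇◇¬p there: u:T. ✓
u: successors {s}; ◇◇¬p there: s:F. ✗
Satisfying worlds: {t}.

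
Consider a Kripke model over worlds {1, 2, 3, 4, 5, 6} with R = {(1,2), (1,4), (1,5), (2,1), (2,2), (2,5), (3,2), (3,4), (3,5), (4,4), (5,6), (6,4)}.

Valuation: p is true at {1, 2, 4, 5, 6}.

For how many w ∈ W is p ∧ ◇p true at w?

1: p is T, ◇p is T. ✓
2: p is T, ◇p is T. ✓
3: p is F, ◇p is T. ✗
4: p is T, ◇p is T. ✓
5: p is T, ◇p is T. ✓
6: p is T, ◇p is T. ✓
Satisfying worlds: {1, 2, 4, 5, 6}.

5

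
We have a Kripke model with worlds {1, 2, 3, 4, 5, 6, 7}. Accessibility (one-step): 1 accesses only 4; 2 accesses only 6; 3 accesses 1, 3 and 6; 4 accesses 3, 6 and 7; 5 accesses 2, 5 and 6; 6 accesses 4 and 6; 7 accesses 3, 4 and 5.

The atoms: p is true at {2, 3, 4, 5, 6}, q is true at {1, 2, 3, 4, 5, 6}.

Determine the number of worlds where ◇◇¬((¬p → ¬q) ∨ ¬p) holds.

0

1: successors {4}; ◇¬((¬p → ¬q) ∨ ¬p) there: 4:F. ✗
2: successors {6}; ◇¬((¬p → ¬q) ∨ ¬p) there: 6:F. ✗
3: successors {1, 3, 6}; ◇¬((¬p → ¬q) ∨ ¬p) there: 1:F, 3:F, 6:F. ✗
4: successors {3, 6, 7}; ◇¬((¬p → ¬q) ∨ ¬p) there: 3:F, 6:F, 7:F. ✗
5: successors {2, 5, 6}; ◇¬((¬p → ¬q) ∨ ¬p) there: 2:F, 5:F, 6:F. ✗
6: successors {4, 6}; ◇¬((¬p → ¬q) ∨ ¬p) there: 4:F, 6:F. ✗
7: successors {3, 4, 5}; ◇¬((¬p → ¬q) ∨ ¬p) there: 3:F, 4:F, 5:F. ✗
Satisfying worlds: ∅.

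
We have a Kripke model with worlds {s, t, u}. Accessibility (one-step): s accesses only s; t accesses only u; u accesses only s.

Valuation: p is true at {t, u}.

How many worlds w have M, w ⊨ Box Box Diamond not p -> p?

s: Box Box Diamond not p is T, p is F. ✗
t: Box Box Diamond not p is T, p is T. ✓
u: Box Box Diamond not p is T, p is T. ✓
Satisfying worlds: {t, u}.

2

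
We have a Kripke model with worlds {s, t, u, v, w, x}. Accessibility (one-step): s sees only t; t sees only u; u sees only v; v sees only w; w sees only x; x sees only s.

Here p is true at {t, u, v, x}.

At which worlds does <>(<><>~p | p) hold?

s: successors {t}; <><>~p | p there: t:T. ✓
t: successors {u}; <><>~p | p there: u:T. ✓
u: successors {v}; <><>~p | p there: v:T. ✓
v: successors {w}; <><>~p | p there: w:T. ✓
w: successors {x}; <><>~p | p there: x:T. ✓
x: successors {s}; <><>~p | p there: s:F. ✗

{s, t, u, v, w}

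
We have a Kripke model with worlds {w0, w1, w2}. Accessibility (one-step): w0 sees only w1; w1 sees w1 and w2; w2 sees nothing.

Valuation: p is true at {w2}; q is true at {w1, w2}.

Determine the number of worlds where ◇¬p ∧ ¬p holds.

2

w0: ◇¬p is T, ¬p is T. ✓
w1: ◇¬p is T, ¬p is T. ✓
w2: ◇¬p is F, ¬p is F. ✗
Satisfying worlds: {w0, w1}.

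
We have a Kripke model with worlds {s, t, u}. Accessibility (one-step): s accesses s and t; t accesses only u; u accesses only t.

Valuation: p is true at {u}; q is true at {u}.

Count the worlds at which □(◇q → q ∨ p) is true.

s: successors {s, t}; ◇q → q ∨ p there: s:T, t:F. ✗
t: successors {u}; ◇q → q ∨ p there: u:T. ✓
u: successors {t}; ◇q → q ∨ p there: t:F. ✗
Satisfying worlds: {t}.

1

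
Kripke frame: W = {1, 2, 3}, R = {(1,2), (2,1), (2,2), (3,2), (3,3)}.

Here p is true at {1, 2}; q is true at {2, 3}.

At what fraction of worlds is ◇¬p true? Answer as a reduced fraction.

1: successors {2}; ¬p there: 2:F. ✗
2: successors {1, 2}; ¬p there: 1:F, 2:F. ✗
3: successors {2, 3}; ¬p there: 2:F, 3:T. ✓
That's 1 of 3 worlds, so 1/3.

1/3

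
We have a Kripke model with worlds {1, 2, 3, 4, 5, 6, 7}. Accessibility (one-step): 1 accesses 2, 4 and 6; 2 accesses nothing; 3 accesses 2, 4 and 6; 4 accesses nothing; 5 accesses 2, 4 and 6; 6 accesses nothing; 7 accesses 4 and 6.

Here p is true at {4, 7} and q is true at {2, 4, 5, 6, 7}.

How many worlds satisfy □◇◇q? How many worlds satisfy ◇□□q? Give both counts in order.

For □◇◇q:
1: successors {2, 4, 6}; ◇◇q there: 2:F, 4:F, 6:F. ✗
2: no successors, so □◇◇q holds vacuously. ✓
3: successors {2, 4, 6}; ◇◇q there: 2:F, 4:F, 6:F. ✗
4: no successors, so □◇◇q holds vacuously. ✓
5: successors {2, 4, 6}; ◇◇q there: 2:F, 4:F, 6:F. ✗
6: no successors, so □◇◇q holds vacuously. ✓
7: successors {4, 6}; ◇◇q there: 4:F, 6:F. ✗
— 3 worlds.
For ◇□□q:
1: successors {2, 4, 6}; □□q there: 2:T, 4:T, 6:T. ✓
2: no successors, so ◇□□q fails. ✗
3: successors {2, 4, 6}; □□q there: 2:T, 4:T, 6:T. ✓
4: no successors, so ◇□□q fails. ✗
5: successors {2, 4, 6}; □□q there: 2:T, 4:T, 6:T. ✓
6: no successors, so ◇□□q fails. ✗
7: successors {4, 6}; □□q there: 4:T, 6:T. ✓
— 4 worlds.

3 and 4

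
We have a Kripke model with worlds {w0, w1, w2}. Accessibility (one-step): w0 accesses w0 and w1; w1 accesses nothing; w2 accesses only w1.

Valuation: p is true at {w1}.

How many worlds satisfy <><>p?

w0: successors {w0, w1}; <>p there: w0:T, w1:F. ✓
w1: no successors, so <><>p fails. ✗
w2: successors {w1}; <>p there: w1:F. ✗
Satisfying worlds: {w0}.

1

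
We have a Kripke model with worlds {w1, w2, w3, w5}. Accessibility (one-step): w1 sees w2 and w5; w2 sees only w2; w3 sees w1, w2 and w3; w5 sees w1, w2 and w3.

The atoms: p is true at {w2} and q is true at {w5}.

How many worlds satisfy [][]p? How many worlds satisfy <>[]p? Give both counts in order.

1 and 4

For [][]p:
w1: successors {w2, w5}; []p there: w2:T, w5:F. ✗
w2: successors {w2}; []p there: w2:T. ✓
w3: successors {w1, w2, w3}; []p there: w1:F, w2:T, w3:F. ✗
w5: successors {w1, w2, w3}; []p there: w1:F, w2:T, w3:F. ✗
— 1 world.
For <>[]p:
w1: successors {w2, w5}; []p there: w2:T, w5:F. ✓
w2: successors {w2}; []p there: w2:T. ✓
w3: successors {w1, w2, w3}; []p there: w1:F, w2:T, w3:F. ✓
w5: successors {w1, w2, w3}; []p there: w1:F, w2:T, w3:F. ✓
— 4 worlds.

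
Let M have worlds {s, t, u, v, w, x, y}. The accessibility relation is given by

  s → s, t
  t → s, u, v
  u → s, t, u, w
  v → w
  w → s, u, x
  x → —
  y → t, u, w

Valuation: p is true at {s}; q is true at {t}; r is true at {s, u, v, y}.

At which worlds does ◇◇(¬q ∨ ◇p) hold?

s: successors {s, t}; ◇(¬q ∨ ◇p) there: s:T, t:T. ✓
t: successors {s, u, v}; ◇(¬q ∨ ◇p) there: s:T, u:T, v:T. ✓
u: successors {s, t, u, w}; ◇(¬q ∨ ◇p) there: s:T, t:T, u:T, w:T. ✓
v: successors {w}; ◇(¬q ∨ ◇p) there: w:T. ✓
w: successors {s, u, x}; ◇(¬q ∨ ◇p) there: s:T, u:T, x:F. ✓
x: no successors, so ◇◇(¬q ∨ ◇p) fails. ✗
y: successors {t, u, w}; ◇(¬q ∨ ◇p) there: t:T, u:T, w:T. ✓

{s, t, u, v, w, y}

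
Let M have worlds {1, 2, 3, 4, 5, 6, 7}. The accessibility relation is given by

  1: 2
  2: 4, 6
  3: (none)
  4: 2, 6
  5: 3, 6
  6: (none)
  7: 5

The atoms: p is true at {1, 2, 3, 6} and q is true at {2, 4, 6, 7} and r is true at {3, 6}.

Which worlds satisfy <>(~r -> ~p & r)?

{2, 4, 5}

1: successors {2}; ~r -> ~p & r there: 2:F. ✗
2: successors {4, 6}; ~r -> ~p & r there: 4:F, 6:T. ✓
3: no successors, so <>(~r -> ~p & r) fails. ✗
4: successors {2, 6}; ~r -> ~p & r there: 2:F, 6:T. ✓
5: successors {3, 6}; ~r -> ~p & r there: 3:T, 6:T. ✓
6: no successors, so <>(~r -> ~p & r) fails. ✗
7: successors {5}; ~r -> ~p & r there: 5:F. ✗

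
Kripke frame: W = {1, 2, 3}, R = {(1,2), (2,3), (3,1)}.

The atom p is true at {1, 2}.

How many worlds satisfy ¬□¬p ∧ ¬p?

1

1: ¬□¬p is T, ¬p is F. ✗
2: ¬□¬p is F, ¬p is F. ✗
3: ¬□¬p is T, ¬p is T. ✓
Satisfying worlds: {3}.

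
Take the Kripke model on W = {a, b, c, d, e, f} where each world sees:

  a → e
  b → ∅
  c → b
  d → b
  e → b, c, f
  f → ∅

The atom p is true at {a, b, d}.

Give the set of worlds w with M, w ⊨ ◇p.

{c, d, e}

a: successors {e}; p there: e:F. ✗
b: no successors, so ◇p fails. ✗
c: successors {b}; p there: b:T. ✓
d: successors {b}; p there: b:T. ✓
e: successors {b, c, f}; p there: b:T, c:F, f:F. ✓
f: no successors, so ◇p fails. ✗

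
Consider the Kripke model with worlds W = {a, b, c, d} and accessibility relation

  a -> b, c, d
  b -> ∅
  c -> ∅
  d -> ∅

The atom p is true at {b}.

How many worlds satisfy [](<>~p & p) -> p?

2

a: [](<>~p & p) is F, p is F. ✓
b: [](<>~p & p) is T, p is T. ✓
c: [](<>~p & p) is T, p is F. ✗
d: [](<>~p & p) is T, p is F. ✗
Satisfying worlds: {a, b}.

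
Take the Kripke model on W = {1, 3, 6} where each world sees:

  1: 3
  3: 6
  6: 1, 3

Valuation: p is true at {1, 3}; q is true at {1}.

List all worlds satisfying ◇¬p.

{3}

1: successors {3}; ¬p there: 3:F. ✗
3: successors {6}; ¬p there: 6:T. ✓
6: successors {1, 3}; ¬p there: 1:F, 3:F. ✗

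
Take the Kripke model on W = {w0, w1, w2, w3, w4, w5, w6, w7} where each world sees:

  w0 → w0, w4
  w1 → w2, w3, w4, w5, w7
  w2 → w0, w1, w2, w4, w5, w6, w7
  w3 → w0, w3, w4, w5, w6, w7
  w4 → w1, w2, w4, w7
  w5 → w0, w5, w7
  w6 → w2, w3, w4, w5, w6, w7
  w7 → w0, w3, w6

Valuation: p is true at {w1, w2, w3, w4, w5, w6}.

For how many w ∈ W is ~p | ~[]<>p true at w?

2

w0: ~p is T, ~[]<>p is F. ✓
w1: ~p is F, ~[]<>p is F. ✗
w2: ~p is F, ~[]<>p is F. ✗
w3: ~p is F, ~[]<>p is F. ✗
w4: ~p is F, ~[]<>p is F. ✗
w5: ~p is F, ~[]<>p is F. ✗
w6: ~p is F, ~[]<>p is F. ✗
w7: ~p is T, ~[]<>p is F. ✓
Satisfying worlds: {w0, w7}.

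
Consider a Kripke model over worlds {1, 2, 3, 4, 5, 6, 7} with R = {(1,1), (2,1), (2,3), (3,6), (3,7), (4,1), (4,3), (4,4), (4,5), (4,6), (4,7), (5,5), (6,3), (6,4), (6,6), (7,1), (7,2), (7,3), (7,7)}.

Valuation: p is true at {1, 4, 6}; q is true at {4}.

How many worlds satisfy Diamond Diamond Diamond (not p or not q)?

1: successors {1}; Diamond Diamond (not p or not q) there: 1:T. ✓
2: successors {1, 3}; Diamond Diamond (not p or not q) there: 1:T, 3:T. ✓
3: successors {6, 7}; Diamond Diamond (not p or not q) there: 6:T, 7:T. ✓
4: successors {1, 3, 4, 5, 6, 7}; Diamond Diamond (not p or not q) there: 1:T, 3:T, 4:T, 5:T, 6:T, 7:T. ✓
5: successors {5}; Diamond Diamond (not p or not q) there: 5:T. ✓
6: successors {3, 4, 6}; Diamond Diamond (not p or not q) there: 3:T, 4:T, 6:T. ✓
7: successors {1, 2, 3, 7}; Diamond Diamond (not p or not q) there: 1:T, 2:T, 3:T, 7:T. ✓
Satisfying worlds: {1, 2, 3, 4, 5, 6, 7}.

7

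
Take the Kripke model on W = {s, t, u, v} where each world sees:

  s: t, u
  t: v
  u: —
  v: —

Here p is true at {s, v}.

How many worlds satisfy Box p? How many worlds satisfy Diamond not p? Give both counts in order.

For Box p:
s: successors {t, u}; p there: t:F, u:F. ✗
t: successors {v}; p there: v:T. ✓
u: no successors, so Box p holds vacuously. ✓
v: no successors, so Box p holds vacuously. ✓
— 3 worlds.
For Diamond not p:
s: successors {t, u}; not p there: t:T, u:T. ✓
t: successors {v}; not p there: v:F. ✗
u: no successors, so Diamond not p fails. ✗
v: no successors, so Diamond not p fails. ✗
— 1 world.

3 and 1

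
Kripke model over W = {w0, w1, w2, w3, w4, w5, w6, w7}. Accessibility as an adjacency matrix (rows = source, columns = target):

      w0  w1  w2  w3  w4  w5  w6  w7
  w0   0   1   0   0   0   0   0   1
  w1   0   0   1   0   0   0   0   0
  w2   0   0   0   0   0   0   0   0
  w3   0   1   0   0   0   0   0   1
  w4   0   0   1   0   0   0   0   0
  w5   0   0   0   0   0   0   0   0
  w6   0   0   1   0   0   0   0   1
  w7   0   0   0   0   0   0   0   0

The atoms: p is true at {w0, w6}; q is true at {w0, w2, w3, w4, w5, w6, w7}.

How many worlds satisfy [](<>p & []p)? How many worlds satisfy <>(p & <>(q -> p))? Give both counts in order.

3 and 0

For [](<>p & []p):
w0: successors {w1, w7}; <>p & []p there: w1:F, w7:F. ✗
w1: successors {w2}; <>p & []p there: w2:F. ✗
w2: no successors, so [](<>p & []p) holds vacuously. ✓
w3: successors {w1, w7}; <>p & []p there: w1:F, w7:F. ✗
w4: successors {w2}; <>p & []p there: w2:F. ✗
w5: no successors, so [](<>p & []p) holds vacuously. ✓
w6: successors {w2, w7}; <>p & []p there: w2:F, w7:F. ✗
w7: no successors, so [](<>p & []p) holds vacuously. ✓
— 3 worlds.
For <>(p & <>(q -> p)):
w0: successors {w1, w7}; p & <>(q -> p) there: w1:F, w7:F. ✗
w1: successors {w2}; p & <>(q -> p) there: w2:F. ✗
w2: no successors, so <>(p & <>(q -> p)) fails. ✗
w3: successors {w1, w7}; p & <>(q -> p) there: w1:F, w7:F. ✗
w4: successors {w2}; p & <>(q -> p) there: w2:F. ✗
w5: no successors, so <>(p & <>(q -> p)) fails. ✗
w6: successors {w2, w7}; p & <>(q -> p) there: w2:F, w7:F. ✗
w7: no successors, so <>(p & <>(q -> p)) fails. ✗
— 0 worlds.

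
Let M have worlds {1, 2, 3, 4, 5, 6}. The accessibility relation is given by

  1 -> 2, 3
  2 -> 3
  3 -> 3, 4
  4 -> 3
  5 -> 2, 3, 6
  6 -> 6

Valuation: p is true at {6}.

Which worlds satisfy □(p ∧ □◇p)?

{6}

1: successors {2, 3}; p ∧ □◇p there: 2:F, 3:F. ✗
2: successors {3}; p ∧ □◇p there: 3:F. ✗
3: successors {3, 4}; p ∧ □◇p there: 3:F, 4:F. ✗
4: successors {3}; p ∧ □◇p there: 3:F. ✗
5: successors {2, 3, 6}; p ∧ □◇p there: 2:F, 3:F, 6:T. ✗
6: successors {6}; p ∧ □◇p there: 6:T. ✓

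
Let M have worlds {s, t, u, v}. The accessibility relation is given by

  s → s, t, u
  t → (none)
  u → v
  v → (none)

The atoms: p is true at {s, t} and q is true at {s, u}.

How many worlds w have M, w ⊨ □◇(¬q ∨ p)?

2

s: successors {s, t, u}; ◇(¬q ∨ p) there: s:T, t:F, u:T. ✗
t: no successors, so □◇(¬q ∨ p) holds vacuously. ✓
u: successors {v}; ◇(¬q ∨ p) there: v:F. ✗
v: no successors, so □◇(¬q ∨ p) holds vacuously. ✓
Satisfying worlds: {t, v}.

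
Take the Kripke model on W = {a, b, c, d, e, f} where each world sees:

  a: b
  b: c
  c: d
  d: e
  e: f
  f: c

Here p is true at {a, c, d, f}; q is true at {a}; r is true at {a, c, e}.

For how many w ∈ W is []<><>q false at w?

6

a: successors {b}; <><>q there: b:F. ✗
b: successors {c}; <><>q there: c:F. ✗
c: successors {d}; <><>q there: d:F. ✗
d: successors {e}; <><>q there: e:F. ✗
e: successors {f}; <><>q there: f:F. ✗
f: successors {c}; <><>q there: c:F. ✗
Satisfying worlds: ∅.
So []<><>q fails at the other 6 worlds.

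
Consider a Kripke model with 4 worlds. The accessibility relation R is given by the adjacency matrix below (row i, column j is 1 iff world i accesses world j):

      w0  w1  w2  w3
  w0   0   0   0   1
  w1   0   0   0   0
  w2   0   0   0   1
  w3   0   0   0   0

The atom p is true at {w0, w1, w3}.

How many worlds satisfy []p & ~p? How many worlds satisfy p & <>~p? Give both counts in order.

For []p & ~p:
w0: []p is T, ~p is F. ✗
w1: []p is T, ~p is F. ✗
w2: []p is T, ~p is T. ✓
w3: []p is T, ~p is F. ✗
— 1 world.
For p & <>~p:
w0: p is T, <>~p is F. ✗
w1: p is T, <>~p is F. ✗
w2: p is F, <>~p is F. ✗
w3: p is T, <>~p is F. ✗
— 0 worlds.

1 and 0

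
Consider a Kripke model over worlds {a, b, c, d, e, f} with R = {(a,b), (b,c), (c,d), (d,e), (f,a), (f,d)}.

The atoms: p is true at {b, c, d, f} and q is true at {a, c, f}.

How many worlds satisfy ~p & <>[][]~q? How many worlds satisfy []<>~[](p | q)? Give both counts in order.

For ~p & <>[][]~q:
a: ~p is T, <>[][]~q is T. ✓
b: ~p is F, <>[][]~q is T. ✗
c: ~p is F, <>[][]~q is T. ✗
d: ~p is F, <>[][]~q is T. ✗
e: ~p is T, <>[][]~q is F. ✗
f: ~p is F, <>[][]~q is T. ✗
— 1 world.
For []<>~[](p | q):
a: successors {b}; <>~[](p | q) there: b:F. ✗
b: successors {c}; <>~[](p | q) there: c:T. ✓
c: successors {d}; <>~[](p | q) there: d:F. ✗
d: successors {e}; <>~[](p | q) there: e:F. ✗
e: no successors, so []<>~[](p | q) holds vacuously. ✓
f: successors {a, d}; <>~[](p | q) there: a:F, d:F. ✗
— 2 worlds.

1 and 2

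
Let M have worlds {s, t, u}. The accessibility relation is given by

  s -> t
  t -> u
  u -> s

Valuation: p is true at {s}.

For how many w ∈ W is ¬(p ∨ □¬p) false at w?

2

s: p ∨ □¬p is T. ✗
t: p ∨ □¬p is T. ✗
u: p ∨ □¬p is F. ✓
Satisfying worlds: {u}.
So ¬(p ∨ □¬p) fails at the other 2 worlds.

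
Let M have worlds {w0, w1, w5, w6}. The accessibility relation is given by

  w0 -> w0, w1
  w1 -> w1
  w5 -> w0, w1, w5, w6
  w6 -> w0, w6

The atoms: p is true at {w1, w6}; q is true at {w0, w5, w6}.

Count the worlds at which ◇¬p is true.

w0: successors {w0, w1}; ¬p there: w0:T, w1:F. ✓
w1: successors {w1}; ¬p there: w1:F. ✗
w5: successors {w0, w1, w5, w6}; ¬p there: w0:T, w1:F, w5:T, w6:F. ✓
w6: successors {w0, w6}; ¬p there: w0:T, w6:F. ✓
Satisfying worlds: {w0, w5, w6}.

3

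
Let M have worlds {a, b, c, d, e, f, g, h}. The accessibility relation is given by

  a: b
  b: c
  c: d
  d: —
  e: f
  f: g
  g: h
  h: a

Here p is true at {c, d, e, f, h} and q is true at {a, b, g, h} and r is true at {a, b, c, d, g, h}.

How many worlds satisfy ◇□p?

a: successors {b}; □p there: b:T. ✓
b: successors {c}; □p there: c:T. ✓
c: successors {d}; □p there: d:T. ✓
d: no successors, so ◇□p fails. ✗
e: successors {f}; □p there: f:F. ✗
f: successors {g}; □p there: g:T. ✓
g: successors {h}; □p there: h:F. ✗
h: successors {a}; □p there: a:F. ✗
Satisfying worlds: {a, b, c, f}.

4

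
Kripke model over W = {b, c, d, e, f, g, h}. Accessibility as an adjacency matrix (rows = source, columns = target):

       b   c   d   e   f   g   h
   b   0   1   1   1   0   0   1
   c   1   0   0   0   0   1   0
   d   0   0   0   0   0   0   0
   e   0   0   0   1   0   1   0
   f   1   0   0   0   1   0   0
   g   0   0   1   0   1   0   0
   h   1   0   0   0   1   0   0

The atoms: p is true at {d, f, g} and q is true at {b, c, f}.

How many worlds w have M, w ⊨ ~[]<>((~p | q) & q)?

3

b: []<>((~p | q) & q) is F. ✓
c: []<>((~p | q) & q) is T. ✗
d: []<>((~p | q) & q) is T. ✗
e: []<>((~p | q) & q) is F. ✓
f: []<>((~p | q) & q) is T. ✗
g: []<>((~p | q) & q) is F. ✓
h: []<>((~p | q) & q) is T. ✗
Satisfying worlds: {b, e, g}.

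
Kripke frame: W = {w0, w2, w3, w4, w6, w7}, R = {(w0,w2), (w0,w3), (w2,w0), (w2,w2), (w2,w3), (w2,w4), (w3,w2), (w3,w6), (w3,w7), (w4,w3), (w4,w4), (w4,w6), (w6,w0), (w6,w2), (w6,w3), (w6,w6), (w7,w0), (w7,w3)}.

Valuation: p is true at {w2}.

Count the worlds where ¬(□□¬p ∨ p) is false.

1

w0: □□¬p ∨ p is F. ✓
w2: □□¬p ∨ p is T. ✗
w3: □□¬p ∨ p is F. ✓
w4: □□¬p ∨ p is F. ✓
w6: □□¬p ∨ p is F. ✓
w7: □□¬p ∨ p is F. ✓
Satisfying worlds: {w0, w3, w4, w6, w7}.
So ¬(□□¬p ∨ p) fails at the other 1 world.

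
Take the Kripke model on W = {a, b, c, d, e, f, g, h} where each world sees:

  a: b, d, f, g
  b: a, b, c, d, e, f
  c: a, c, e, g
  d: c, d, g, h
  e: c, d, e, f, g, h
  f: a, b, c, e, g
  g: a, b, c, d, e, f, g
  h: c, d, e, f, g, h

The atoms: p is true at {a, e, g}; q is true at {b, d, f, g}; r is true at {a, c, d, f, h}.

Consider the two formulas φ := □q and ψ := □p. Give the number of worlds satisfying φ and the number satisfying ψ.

1 and 0

For □q:
a: successors {b, d, f, g}; q there: b:T, d:T, f:T, g:T. ✓
b: successors {a, b, c, d, e, f}; q there: a:F, b:T, c:F, d:T, e:F, f:T. ✗
c: successors {a, c, e, g}; q there: a:F, c:F, e:F, g:T. ✗
d: successors {c, d, g, h}; q there: c:F, d:T, g:T, h:F. ✗
e: successors {c, d, e, f, g, h}; q there: c:F, d:T, e:F, f:T, g:T, h:F. ✗
f: successors {a, b, c, e, g}; q there: a:F, b:T, c:F, e:F, g:T. ✗
g: successors {a, b, c, d, e, f, g}; q there: a:F, b:T, c:F, d:T, e:F, f:T, g:T. ✗
h: successors {c, d, e, f, g, h}; q there: c:F, d:T, e:F, f:T, g:T, h:F. ✗
— 1 world.
For □p:
a: successors {b, d, f, g}; p there: b:F, d:F, f:F, g:T. ✗
b: successors {a, b, c, d, e, f}; p there: a:T, b:F, c:F, d:F, e:T, f:F. ✗
c: successors {a, c, e, g}; p there: a:T, c:F, e:T, g:T. ✗
d: successors {c, d, g, h}; p there: c:F, d:F, g:T, h:F. ✗
e: successors {c, d, e, f, g, h}; p there: c:F, d:F, e:T, f:F, g:T, h:F. ✗
f: successors {a, b, c, e, g}; p there: a:T, b:F, c:F, e:T, g:T. ✗
g: successors {a, b, c, d, e, f, g}; p there: a:T, b:F, c:F, d:F, e:T, f:F, g:T. ✗
h: successors {c, d, e, f, g, h}; p there: c:F, d:F, e:T, f:F, g:T, h:F. ✗
— 0 worlds.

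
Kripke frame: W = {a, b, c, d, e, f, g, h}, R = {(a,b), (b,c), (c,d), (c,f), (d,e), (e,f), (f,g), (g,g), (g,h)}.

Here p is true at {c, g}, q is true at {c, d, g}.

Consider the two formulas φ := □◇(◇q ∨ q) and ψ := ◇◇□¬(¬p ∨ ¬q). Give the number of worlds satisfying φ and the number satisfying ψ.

6 and 4

For □◇(◇q ∨ q):
a: successors {b}; ◇(◇q ∨ q) there: b:T. ✓
b: successors {c}; ◇(◇q ∨ q) there: c:T. ✓
c: successors {d, f}; ◇(◇q ∨ q) there: d:F, f:T. ✗
d: successors {e}; ◇(◇q ∨ q) there: e:T. ✓
e: successors {f}; ◇(◇q ∨ q) there: f:T. ✓
f: successors {g}; ◇(◇q ∨ q) there: g:T. ✓
g: successors {g, h}; ◇(◇q ∨ q) there: g:T, h:F. ✗
h: no successors, so □◇(◇q ∨ q) holds vacuously. ✓
— 6 worlds.
For ◇◇□¬(¬p ∨ ¬q):
a: successors {b}; ◇□¬(¬p ∨ ¬q) there: b:F. ✗
b: successors {c}; ◇□¬(¬p ∨ ¬q) there: c:T. ✓
c: successors {d, f}; ◇□¬(¬p ∨ ¬q) there: d:F, f:F. ✗
d: successors {e}; ◇□¬(¬p ∨ ¬q) there: e:T. ✓
e: successors {f}; ◇□¬(¬p ∨ ¬q) there: f:F. ✗
f: successors {g}; ◇□¬(¬p ∨ ¬q) there: g:T. ✓
g: successors {g, h}; ◇□¬(¬p ∨ ¬q) there: g:T, h:F. ✓
h: no successors, so ◇◇□¬(¬p ∨ ¬q) fails. ✗
— 4 worlds.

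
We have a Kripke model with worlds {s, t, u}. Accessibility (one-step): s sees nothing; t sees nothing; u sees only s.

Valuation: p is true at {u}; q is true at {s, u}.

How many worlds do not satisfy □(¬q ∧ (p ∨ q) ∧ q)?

s: no successors, so □(¬q ∧ (p ∨ q) ∧ q) holds vacuously. ✓
t: no successors, so □(¬q ∧ (p ∨ q) ∧ q) holds vacuously. ✓
u: successors {s}; ¬q ∧ (p ∨ q) ∧ q there: s:F. ✗
Satisfying worlds: {s, t}.
So □(¬q ∧ (p ∨ q) ∧ q) fails at the other 1 world.

1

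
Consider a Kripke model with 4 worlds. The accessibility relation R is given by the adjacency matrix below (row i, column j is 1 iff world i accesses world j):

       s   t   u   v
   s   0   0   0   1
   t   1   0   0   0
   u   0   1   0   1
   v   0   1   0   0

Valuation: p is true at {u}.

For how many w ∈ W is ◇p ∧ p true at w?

s: ◇p is F, p is F. ✗
t: ◇p is F, p is F. ✗
u: ◇p is F, p is T. ✗
v: ◇p is F, p is F. ✗
Satisfying worlds: ∅.

0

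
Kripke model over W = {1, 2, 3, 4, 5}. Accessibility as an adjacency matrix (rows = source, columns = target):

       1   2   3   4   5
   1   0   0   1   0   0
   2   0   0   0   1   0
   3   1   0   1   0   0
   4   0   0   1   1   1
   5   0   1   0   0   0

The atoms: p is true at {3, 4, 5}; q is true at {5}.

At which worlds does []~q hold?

{1, 2, 3, 5}

1: successors {3}; ~q there: 3:T. ✓
2: successors {4}; ~q there: 4:T. ✓
3: successors {1, 3}; ~q there: 1:T, 3:T. ✓
4: successors {3, 4, 5}; ~q there: 3:T, 4:T, 5:F. ✗
5: successors {2}; ~q there: 2:T. ✓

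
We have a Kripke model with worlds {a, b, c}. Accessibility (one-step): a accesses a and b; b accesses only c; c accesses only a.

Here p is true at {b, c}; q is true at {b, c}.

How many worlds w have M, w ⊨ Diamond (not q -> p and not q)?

2

a: successors {a, b}; not q -> p and not q there: a:F, b:T. ✓
b: successors {c}; not q -> p and not q there: c:T. ✓
c: successors {a}; not q -> p and not q there: a:F. ✗
Satisfying worlds: {a, b}.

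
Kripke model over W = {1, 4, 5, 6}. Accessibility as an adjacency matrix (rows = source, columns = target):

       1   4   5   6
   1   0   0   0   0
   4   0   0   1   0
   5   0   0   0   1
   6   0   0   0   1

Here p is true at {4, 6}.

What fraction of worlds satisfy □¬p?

1: no successors, so □¬p holds vacuously. ✓
4: successors {5}; ¬p there: 5:T. ✓
5: successors {6}; ¬p there: 6:F. ✗
6: successors {6}; ¬p there: 6:F. ✗
That's 2 of 4 worlds, so 2/4 = 1/2.

1/2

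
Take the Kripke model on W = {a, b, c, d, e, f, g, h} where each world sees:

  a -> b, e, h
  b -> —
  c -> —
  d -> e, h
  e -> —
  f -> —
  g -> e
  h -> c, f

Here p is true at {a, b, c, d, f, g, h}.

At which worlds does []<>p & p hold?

{b, c, f}

a: []<>p is F, p is T. ✗
b: []<>p is T, p is T. ✓
c: []<>p is T, p is T. ✓
d: []<>p is F, p is T. ✗
e: []<>p is T, p is F. ✗
f: []<>p is T, p is T. ✓
g: []<>p is F, p is T. ✗
h: []<>p is F, p is T. ✗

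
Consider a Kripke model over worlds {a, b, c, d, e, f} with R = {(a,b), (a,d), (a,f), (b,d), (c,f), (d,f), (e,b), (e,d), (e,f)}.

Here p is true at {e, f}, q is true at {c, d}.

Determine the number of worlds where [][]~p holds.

a: successors {b, d, f}; []~p there: b:T, d:F, f:T. ✗
b: successors {d}; []~p there: d:F. ✗
c: successors {f}; []~p there: f:T. ✓
d: successors {f}; []~p there: f:T. ✓
e: successors {b, d, f}; []~p there: b:T, d:F, f:T. ✗
f: no successors, so [][]~p holds vacuously. ✓
Satisfying worlds: {c, d, f}.

3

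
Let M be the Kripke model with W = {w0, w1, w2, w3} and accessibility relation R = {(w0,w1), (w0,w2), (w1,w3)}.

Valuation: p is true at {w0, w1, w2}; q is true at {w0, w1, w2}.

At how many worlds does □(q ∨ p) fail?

w0: successors {w1, w2}; q ∨ p there: w1:T, w2:T. ✓
w1: successors {w3}; q ∨ p there: w3:F. ✗
w2: no successors, so □(q ∨ p) holds vacuously. ✓
w3: no successors, so □(q ∨ p) holds vacuously. ✓
Satisfying worlds: {w0, w2, w3}.
So □(q ∨ p) fails at the other 1 world.

1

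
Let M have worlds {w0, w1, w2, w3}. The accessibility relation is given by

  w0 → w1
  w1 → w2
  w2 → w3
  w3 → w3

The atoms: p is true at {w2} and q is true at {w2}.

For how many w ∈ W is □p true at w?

w0: successors {w1}; p there: w1:F. ✗
w1: successors {w2}; p there: w2:T. ✓
w2: successors {w3}; p there: w3:F. ✗
w3: successors {w3}; p there: w3:F. ✗
Satisfying worlds: {w1}.

1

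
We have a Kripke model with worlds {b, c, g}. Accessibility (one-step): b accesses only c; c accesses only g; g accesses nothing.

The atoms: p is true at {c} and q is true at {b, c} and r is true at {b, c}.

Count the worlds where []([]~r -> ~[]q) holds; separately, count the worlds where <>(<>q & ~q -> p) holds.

2 and 2

For []([]~r -> ~[]q):
b: successors {c}; []~r -> ~[]q there: c:T. ✓
c: successors {g}; []~r -> ~[]q there: g:F. ✗
g: no successors, so []([]~r -> ~[]q) holds vacuously. ✓
— 2 worlds.
For <>(<>q & ~q -> p):
b: successors {c}; <>q & ~q -> p there: c:T. ✓
c: successors {g}; <>q & ~q -> p there: g:T. ✓
g: no successors, so <>(<>q & ~q -> p) fails. ✗
— 2 worlds.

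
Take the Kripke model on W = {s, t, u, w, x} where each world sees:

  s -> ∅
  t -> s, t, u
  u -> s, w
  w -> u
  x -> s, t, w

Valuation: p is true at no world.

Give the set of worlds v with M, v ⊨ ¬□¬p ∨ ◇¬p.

s: ¬□¬p is F, ◇¬p is F. ✗
t: ¬□¬p is F, ◇¬p is T. ✓
u: ¬□¬p is F, ◇¬p is T. ✓
w: ¬□¬p is F, ◇¬p is T. ✓
x: ¬□¬p is F, ◇¬p is T. ✓

{t, u, w, x}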